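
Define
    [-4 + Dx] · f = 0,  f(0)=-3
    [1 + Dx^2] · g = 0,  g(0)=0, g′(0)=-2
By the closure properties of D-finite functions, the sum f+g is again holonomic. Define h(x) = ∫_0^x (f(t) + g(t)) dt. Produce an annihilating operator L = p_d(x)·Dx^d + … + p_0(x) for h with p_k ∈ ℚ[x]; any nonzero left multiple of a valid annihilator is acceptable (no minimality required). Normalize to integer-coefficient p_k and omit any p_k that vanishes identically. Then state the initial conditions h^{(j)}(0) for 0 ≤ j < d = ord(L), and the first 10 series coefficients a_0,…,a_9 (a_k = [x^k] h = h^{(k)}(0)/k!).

f: a_k = -3, -12, -24, -32, -32, -128/5, -256/15, -1024/105, -512/105, -2048/945, …
g: a_k = 0, -2, 0, 1/3, 0, -1/60, 0, 1/2520, 0, -1/181440, …
h₀=f+g: left-lcm gives L₀, ord ≤ 3.
Integrate: L := L₀·Dx.
L = -4·Dx + Dx^2 - 4·Dx^3 + Dx^4  (order 4).
h: a_k = 0, -3, -7, -8, -95/12, -32/5, -1537/360, -256/105, -4915/4032, -512/945, …
ICs: h(0) = 0, h′(0) = -3, h′′(0) = -14, h′′′(0) = -48.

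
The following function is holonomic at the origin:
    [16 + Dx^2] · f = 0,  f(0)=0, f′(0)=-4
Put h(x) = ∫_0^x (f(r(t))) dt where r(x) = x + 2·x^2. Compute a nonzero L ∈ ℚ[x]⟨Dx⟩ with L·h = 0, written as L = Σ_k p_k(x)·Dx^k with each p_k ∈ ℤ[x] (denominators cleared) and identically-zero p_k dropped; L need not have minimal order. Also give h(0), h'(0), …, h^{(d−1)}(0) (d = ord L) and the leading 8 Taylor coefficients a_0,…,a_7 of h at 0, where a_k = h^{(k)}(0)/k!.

f: a_k = 0, -4, 0, 32/3, 0, -128/15, 0, 1024/315, …
Change of var in L_f (x↦r) gives L₀.
Integrate: L := L₀·Dx.
L = (16 + 192·x + 768·x^2 + 1024·x^3)·Dx - 4·Dx^2 + (1 + 4·x)·Dx^3  (order 3).
h: a_k = 0, 0, -2, -8/3, 8/3, 64/5, 896/45, 0, …
ICs: h(0) = 0, h′(0) = 0, h′′(0) = -4.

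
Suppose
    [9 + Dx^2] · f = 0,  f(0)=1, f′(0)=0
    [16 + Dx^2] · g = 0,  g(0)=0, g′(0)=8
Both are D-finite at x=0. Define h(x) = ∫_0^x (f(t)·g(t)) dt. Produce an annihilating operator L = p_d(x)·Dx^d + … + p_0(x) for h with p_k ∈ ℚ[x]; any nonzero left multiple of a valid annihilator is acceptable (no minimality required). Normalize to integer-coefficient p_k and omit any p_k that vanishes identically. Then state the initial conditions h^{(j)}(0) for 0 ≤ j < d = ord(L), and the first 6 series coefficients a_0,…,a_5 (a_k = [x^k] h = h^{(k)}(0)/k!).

L = 49·Dx + 50·Dx^3 + Dx^5  (order 5).
h: a_k = 0, 0, 4, 0, -43/3, 0, …
ICs: h(0) = 0, h′(0) = 0, h′′(0) = 8, h′′′(0) = 0, h′′′′(0) = -344.

f: a_k = 1, 0, -9/2, 0, 27/8, 0, …
g: a_k = 0, 8, 0, -64/3, 0, 256/15, …
L₀ := L_f ⊗_s L_g (sym. prod.), ord ≤ 4.
h=∫h₀ ⇒ L = L₀·Dx.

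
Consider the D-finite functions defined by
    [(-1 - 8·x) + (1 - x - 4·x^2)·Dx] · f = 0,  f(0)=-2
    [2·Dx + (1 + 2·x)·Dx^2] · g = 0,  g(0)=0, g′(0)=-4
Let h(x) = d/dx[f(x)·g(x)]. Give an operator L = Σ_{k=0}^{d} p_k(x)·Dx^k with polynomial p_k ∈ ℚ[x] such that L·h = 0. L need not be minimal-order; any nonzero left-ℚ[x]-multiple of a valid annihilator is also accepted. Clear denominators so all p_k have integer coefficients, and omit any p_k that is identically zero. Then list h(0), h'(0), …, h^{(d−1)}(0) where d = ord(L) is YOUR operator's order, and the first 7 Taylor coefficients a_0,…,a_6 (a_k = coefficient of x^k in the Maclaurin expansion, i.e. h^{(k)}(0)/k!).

f: a_k = -2, -2, -10, -18, -58, -130, -362, …
g: a_k = 0, -4, 4, -16/3, 8, -64/5, 64/3, …
Product ⇒ symmetric product L₀, ord ≤ 2.
Differentiate: ansatz ord ≤ ord L₀ ⇒ L.
L = (160 + 720·x + 1152·x^2) + (11 + 170·x + 768·x^2 + 896·x^3)·Dx + (-5 - 21·x + 14·x^2 + 136·x^3 + 128·x^4)·Dx^2  (order 2).
h: a_k = 8, 0, 128, 320/3, 3344/3, 8608/5, 26288/3, …
ICs: h(0) = 8, h′(0) = 0.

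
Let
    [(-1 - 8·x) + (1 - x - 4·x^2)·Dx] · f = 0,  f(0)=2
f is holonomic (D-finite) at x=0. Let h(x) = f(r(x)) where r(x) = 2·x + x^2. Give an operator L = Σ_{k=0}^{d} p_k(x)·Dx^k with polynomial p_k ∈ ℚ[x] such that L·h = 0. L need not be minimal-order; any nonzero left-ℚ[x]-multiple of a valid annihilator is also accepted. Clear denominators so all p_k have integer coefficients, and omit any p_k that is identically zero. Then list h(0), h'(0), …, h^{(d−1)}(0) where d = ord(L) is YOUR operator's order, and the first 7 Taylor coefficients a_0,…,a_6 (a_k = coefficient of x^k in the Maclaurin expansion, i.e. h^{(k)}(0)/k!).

f: a_k = 2, 2, 10, 18, 58, 130, 362, …
Substitute x→r, Dx→(1/r')Dx; clear ⇒ L₀.
L = (2 + 34·x + 48·x^2 + 16·x^3) + (-1 + 2·x + 17·x^2 + 16·x^3 + 4·x^4)·Dx  (order 1).
h: a_k = 2, 4, 42, 184, 1154, 6124, 34978, …
ICs: h(0) = 2.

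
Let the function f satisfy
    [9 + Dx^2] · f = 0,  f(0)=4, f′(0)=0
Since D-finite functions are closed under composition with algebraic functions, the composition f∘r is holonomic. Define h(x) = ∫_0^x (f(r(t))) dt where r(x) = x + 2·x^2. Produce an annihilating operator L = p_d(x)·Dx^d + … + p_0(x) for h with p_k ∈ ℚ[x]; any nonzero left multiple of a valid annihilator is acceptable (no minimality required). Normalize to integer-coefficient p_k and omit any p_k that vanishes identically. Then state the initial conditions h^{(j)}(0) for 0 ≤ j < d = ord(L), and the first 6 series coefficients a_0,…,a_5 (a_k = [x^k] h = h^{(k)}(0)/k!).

L = (9 + 108·x + 432·x^2 + 576·x^3)·Dx - 4·Dx^2 + (1 + 4·x)·Dx^3  (order 3).
h: a_k = 0, 4, 0, -6, -18, -117/10, …
ICs: h(0) = 0, h′(0) = 4, h′′(0) = 0.

f: a_k = 4, 0, -18, 0, 27/2, 0, …
L₀ from L_f via x↦r, Dx↦r'^{-1}Dx.
∫: right-multiply L₀ by Dx.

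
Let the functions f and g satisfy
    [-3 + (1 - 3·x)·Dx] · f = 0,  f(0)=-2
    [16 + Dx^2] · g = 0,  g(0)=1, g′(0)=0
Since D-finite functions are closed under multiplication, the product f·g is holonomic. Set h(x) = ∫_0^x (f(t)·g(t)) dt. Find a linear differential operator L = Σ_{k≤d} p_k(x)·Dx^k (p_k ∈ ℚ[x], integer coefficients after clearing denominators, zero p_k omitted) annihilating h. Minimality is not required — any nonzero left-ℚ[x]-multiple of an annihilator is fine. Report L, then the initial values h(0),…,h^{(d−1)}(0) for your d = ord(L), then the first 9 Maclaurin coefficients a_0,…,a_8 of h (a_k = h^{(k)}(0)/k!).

f: a_k = -2, -6, -18, -54, -162, -486, -1458, -4374, -13122, …
g: a_k = 1, 0, -8, 0, 32/3, 0, -256/45, 0, 512/315, …
h₀=f·g: eliminate ⇒ L₀, order ≤ 1·2.
h=∫h₀ ⇒ L = L₀·Dx.
L = (-16 + 48·x)·Dx + 6·Dx^2 + (-1 + 3·x)·Dx^3  (order 3).
h: a_k = 0, -2, -3, -2/3, -3/2, -118/15, -59/3, -15418/315, -7709/60, …
ICs: h(0) = 0, h′(0) = -2, h′′(0) = -6.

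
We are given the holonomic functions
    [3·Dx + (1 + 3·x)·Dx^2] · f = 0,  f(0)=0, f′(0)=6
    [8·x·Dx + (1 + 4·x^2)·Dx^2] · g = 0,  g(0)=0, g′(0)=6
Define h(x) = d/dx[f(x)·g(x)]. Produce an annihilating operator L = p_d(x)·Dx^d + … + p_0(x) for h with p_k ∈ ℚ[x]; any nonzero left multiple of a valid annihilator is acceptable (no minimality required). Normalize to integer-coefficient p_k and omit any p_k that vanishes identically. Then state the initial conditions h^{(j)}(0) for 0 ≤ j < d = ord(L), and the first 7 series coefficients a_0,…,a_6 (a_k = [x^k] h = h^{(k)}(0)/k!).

L = (1632 + 8496·x + 23040·x^2 + 110016·x^3 + 207360·x^4 + 269568·x^5 + 82944·x^7) + (418 + 6672·x + 44112·x^2 + 151488·x^3 + 393984·x^4 + 642816·x^5 + 725760·x^6 + 82944·x^7 + 290304·x^8)·Dx + (204 + 1844·x + 12096·x^2 + 47408·x^3 + 122880·x^4 + 240192·x^5 + 331776·x^6 + 361728·x^7 + 82944·x^8 + 165888·x^9)·Dx^2 + (25 + 246·x + 1217·x^2 + 4128·x^3 + 10624·x^4 + 22080·x^5 + 34272·x^6 + 41472·x^7 + 43776·x^8 + 13824·x^9 + 20736·x^10)·Dx^3  (order 3).
h: a_k = 0, 72, -162, 240, -855, 16632/5, -45738/5, …
ICs: h(0) = 0, h′(0) = 72, h′′(0) = -324.

f: a_k = 0, 6, -9, 18, -81/2, 486/5, -243, …
g: a_k = 0, 6, 0, -8, 0, 96/5, 0, …
Sym-product of L_f,L_g gives L₀ (≤ ord 4).
h₀' ⇒ L via d/dx closure of L₀.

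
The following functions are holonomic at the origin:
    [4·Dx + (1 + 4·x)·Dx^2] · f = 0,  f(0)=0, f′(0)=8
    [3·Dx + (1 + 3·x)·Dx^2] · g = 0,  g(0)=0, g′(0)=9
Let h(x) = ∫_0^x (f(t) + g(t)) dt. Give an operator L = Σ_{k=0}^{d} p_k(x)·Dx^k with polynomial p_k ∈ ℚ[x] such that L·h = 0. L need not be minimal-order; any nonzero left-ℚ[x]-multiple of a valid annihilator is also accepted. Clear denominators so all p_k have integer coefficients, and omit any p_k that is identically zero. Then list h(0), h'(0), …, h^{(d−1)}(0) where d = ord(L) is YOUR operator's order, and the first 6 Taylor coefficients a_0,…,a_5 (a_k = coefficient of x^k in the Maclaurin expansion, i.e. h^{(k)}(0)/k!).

f: a_k = 0, 8, -16, 128/3, -128, 2048/5, …
g: a_k = 0, 9, -27/2, 27, -243/4, 729/5, …
h₀=f+g: left-lcm gives L₀, ord ≤ 4.
∫: right-multiply L₀ by Dx.
L = 24·Dx^2 + (14 + 48·x)·Dx^3 + (1 + 7·x + 12·x^2)·Dx^4  (order 4).
h: a_k = 0, 0, 17/2, -59/6, 209/12, -151/4, …
ICs: h(0) = 0, h′(0) = 0, h′′(0) = 17, h′′′(0) = -59.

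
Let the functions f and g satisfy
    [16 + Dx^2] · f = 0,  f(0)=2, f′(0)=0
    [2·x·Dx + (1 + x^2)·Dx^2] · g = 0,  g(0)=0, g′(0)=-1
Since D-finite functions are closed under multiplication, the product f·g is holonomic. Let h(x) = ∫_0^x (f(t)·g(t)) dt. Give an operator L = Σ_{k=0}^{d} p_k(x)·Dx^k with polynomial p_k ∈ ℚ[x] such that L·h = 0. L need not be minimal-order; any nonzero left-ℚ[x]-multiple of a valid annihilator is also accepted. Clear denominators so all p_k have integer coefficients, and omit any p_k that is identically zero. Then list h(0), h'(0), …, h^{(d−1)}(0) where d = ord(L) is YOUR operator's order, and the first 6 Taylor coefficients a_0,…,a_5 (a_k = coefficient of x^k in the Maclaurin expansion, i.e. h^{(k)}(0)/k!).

f: a_k = 2, 0, -16, 0, 64/3, 0, …
g: a_k = 0, -1, 0, 1/3, 0, -1/5, …
h₀=f·g: eliminate ⇒ L₀, order ≤ 2·2.
Integrate: L := L₀·Dx.
L = (5440 + 19136·x^2 + 25856·x^4 + 16384·x^6 + 4096·x^8)·Dx + (1152·x + 3200·x^3 + 3072·x^5 + 1024·x^7)·Dx^2 + (612 + 2252·x^2 + 3168·x^4 + 2048·x^6 + 512·x^8)·Dx^3 + (72·x + 200·x^3 + 192·x^5 + 64·x^7)·Dx^4 + (17 + 66·x^2 + 97·x^4 + 64·x^6 + 16·x^8)·Dx^5  (order 5).
h: a_k = 0, 0, -1, 0, 25/6, 0, …
ICs: h(0) = 0, h′(0) = 0, h′′(0) = -2, h′′′(0) = 0, h′′′′(0) = 100.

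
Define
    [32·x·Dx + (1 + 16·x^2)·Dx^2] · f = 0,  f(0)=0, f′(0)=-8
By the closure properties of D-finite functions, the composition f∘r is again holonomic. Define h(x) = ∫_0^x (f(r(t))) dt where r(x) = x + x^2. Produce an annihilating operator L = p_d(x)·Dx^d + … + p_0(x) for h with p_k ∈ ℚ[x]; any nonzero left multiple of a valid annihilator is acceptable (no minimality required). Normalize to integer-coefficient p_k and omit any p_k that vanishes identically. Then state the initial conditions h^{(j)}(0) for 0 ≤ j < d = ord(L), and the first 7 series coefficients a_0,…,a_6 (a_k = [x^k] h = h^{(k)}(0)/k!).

f: a_k = 0, -8, 0, 128/3, 0, -2048/5, 0, …
f∘r: x↦r, Dx↦Dx/r' in L_f ⇒ L₀.
h=∫h₀ ⇒ L = L₀·Dx.
L = (-2 + 32·x + 128·x^2 + 192·x^3 + 96·x^4)·Dx^2 + (1 + 2·x + 16·x^2 + 64·x^3 + 80·x^4 + 32·x^5)·Dx^3  (order 3).
h: a_k = 0, 0, -4, -8/3, 32/3, 128/5, -704/15, …
ICs: h(0) = 0, h′(0) = 0, h′′(0) = -8.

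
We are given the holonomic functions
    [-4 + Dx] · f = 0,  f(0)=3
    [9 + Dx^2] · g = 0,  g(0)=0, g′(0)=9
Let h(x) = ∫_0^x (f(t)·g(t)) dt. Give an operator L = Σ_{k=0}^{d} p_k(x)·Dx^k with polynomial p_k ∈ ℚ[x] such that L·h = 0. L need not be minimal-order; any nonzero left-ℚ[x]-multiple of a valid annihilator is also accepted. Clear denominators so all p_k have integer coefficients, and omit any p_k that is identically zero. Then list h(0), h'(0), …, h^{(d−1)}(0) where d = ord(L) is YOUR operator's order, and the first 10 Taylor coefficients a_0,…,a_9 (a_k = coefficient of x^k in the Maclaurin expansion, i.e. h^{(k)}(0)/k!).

L = 25·Dx - 8·Dx^2 + Dx^3  (order 3).
h: a_k = 0, 0, 27/2, 36, 351/8, 126/5, -237/80, -1287/70, -76443/4480, -527/60, …
ICs: h(0) = 0, h′(0) = 0, h′′(0) = 27.

f: a_k = 3, 12, 24, 32, 32, 128/5, 256/15, 1024/105, 512/105, 2048/945, …
g: a_k = 0, 9, 0, -27/2, 0, 243/40, 0, -729/560, 0, 729/4480, …
Sym-product of L_f,L_g gives L₀ (≤ ord 2).
Integrate: L := L₀·Dx.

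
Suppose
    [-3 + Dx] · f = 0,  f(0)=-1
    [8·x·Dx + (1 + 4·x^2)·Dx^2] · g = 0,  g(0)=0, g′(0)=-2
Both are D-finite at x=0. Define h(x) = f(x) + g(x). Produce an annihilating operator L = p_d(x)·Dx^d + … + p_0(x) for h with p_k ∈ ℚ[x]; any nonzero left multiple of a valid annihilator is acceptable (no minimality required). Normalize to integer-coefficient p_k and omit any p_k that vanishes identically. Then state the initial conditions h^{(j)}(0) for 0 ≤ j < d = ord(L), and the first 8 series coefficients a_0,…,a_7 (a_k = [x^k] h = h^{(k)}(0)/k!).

f: a_k = -1, -3, -9/2, -9/2, -27/8, -81/40, -81/80, -243/560, …
g: a_k = 0, -2, 0, 8/3, 0, -32/5, 0, 128/7, …
Weyl lclm of L_f,L_g ⇒ L₀ (ord ≤ 3).
L = (24 - 72·x - 288·x^2 - 288·x^3)·Dx + (-17 + 24·x^2 - 144·x^4)·Dx^2 + (3 + 8·x + 24·x^2 + 32·x^3 + 48·x^4)·Dx^3  (order 3).
h: a_k = -1, -5, -9/2, -11/6, -27/8, -337/40, -81/80, 9997/560, …
ICs: h(0) = -1, h′(0) = -5, h′′(0) = -9.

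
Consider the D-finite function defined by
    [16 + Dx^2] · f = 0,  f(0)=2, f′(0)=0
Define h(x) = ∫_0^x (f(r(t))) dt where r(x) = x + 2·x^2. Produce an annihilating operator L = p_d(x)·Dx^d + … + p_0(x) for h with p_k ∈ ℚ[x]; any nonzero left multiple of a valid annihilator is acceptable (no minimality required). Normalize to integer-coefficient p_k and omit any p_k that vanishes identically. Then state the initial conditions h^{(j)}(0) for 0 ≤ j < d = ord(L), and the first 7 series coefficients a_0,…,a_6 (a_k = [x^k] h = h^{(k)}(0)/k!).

f: a_k = 2, 0, -16, 0, 64/3, 0, -512/45, …
f∘r: x↦r, Dx↦Dx/r' in L_f ⇒ L₀.
h=∫₀ˣh₀: take L = L₀·Dx.
L = (16 + 192·x + 768·x^2 + 1024·x^3)·Dx - 4·Dx^2 + (1 + 4·x)·Dx^3  (order 3).
h: a_k = 0, 2, 0, -16/3, -16, -128/15, 256/9, …
ICs: h(0) = 0, h′(0) = 2, h′′(0) = 0.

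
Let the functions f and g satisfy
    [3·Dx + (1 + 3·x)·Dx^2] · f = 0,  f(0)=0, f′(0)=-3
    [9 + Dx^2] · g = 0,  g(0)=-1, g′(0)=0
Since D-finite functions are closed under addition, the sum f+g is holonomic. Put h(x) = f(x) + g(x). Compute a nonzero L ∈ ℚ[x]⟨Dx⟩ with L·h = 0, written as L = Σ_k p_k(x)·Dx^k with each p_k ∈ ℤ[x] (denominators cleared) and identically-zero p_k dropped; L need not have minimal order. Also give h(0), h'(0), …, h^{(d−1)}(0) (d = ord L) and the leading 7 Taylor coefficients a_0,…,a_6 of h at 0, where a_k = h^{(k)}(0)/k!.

L = (63 + 54·x + 81·x^2)·Dx + (9 + 45·x + 81·x^2 + 81·x^3)·Dx^2 + (7 + 6·x + 9·x^2)·Dx^3 + (1 + 5·x + 9·x^2 + 9·x^3)·Dx^4  (order 4).
h: a_k = -1, -3, 9, -9, 135/8, -243/5, 9801/80, …
ICs: h(0) = -1, h′(0) = -3, h′′(0) = 18, h′′′(0) = -54.

f: a_k = 0, -3, 9/2, -9, 81/4, -243/5, 243/2, …
g: a_k = -1, 0, 9/2, 0, -27/8, 0, 81/80, …
Sum ⇒ L₀ = lclm(L_f,L_g) in ℚ(x)⟨Dx⟩.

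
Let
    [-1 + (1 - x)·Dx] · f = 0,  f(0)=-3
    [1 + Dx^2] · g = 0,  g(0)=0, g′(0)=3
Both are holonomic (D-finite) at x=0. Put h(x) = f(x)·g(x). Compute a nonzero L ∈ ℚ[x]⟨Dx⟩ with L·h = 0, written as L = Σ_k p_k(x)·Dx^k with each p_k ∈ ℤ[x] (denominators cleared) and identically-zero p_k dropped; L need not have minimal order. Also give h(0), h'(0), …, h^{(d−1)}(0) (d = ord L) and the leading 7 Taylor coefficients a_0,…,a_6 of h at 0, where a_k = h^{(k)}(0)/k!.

L = (-1 + x) + 2·Dx + (-1 + x)·Dx^2  (order 2).
h: a_k = 0, -9, -9, -15/2, -15/2, -303/40, -303/40, …
ICs: h(0) = 0, h′(0) = -9.

f: a_k = -3, -3, -3, -3, -3, -3, -3, …
g: a_k = 0, 3, 0, -1/2, 0, 1/40, 0, …
h₀=f·g: eliminate ⇒ L₀, order ≤ 1·2.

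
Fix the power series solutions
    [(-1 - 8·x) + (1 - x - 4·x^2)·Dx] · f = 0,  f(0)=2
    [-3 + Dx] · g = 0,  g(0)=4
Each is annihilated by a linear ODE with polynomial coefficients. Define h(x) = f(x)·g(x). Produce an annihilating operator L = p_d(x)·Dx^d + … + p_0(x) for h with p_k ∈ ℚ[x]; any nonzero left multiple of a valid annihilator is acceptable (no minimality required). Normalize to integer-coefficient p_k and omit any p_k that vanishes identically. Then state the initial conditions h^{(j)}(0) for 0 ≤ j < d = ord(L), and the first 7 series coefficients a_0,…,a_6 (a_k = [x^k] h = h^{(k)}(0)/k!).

f: a_k = 2, 2, 10, 18, 58, 130, 362, …
g: a_k = 4, 12, 18, 18, 27/2, 81/10, 81/20, …
h₀=f·g: eliminate ⇒ L₀, order ≤ 1·1.
L = (4 + 5·x - 12·x^2) + (-1 + x + 4·x^2)·Dx  (order 1).
h: a_k = 8, 32, 100, 264, 691, 8816/5, 45353/10, …
ICs: h(0) = 8.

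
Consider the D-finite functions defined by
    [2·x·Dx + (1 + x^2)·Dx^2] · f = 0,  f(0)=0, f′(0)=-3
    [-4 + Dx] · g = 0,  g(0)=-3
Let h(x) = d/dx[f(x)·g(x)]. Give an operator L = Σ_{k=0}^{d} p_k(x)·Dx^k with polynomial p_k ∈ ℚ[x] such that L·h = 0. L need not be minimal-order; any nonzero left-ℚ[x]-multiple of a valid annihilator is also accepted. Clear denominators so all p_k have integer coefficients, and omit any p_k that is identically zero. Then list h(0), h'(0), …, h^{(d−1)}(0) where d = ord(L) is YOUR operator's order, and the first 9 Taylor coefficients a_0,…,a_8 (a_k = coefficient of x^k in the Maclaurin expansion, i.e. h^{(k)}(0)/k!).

f: a_k = 0, -3, 0, 1, 0, -3/5, 0, 3/7, 0, …
g: a_k = -3, -12, -24, -32, -32, -128/5, -256/15, -1024/105, -512/105, …
h₀=f·g: eliminate ⇒ L₀, order ≤ 2·1.
Derive L from L₀ (diff closure).
L = (28 - 32·x + 76·x^2 - 32·x^3 + 32·x^4) + (-15 + 12·x - 35·x^2 + 12·x^3 - 16·x^4)·Dx + (2 - x + 4·x^2 - x^3 + 2·x^4)·Dx^2  (order 2).
h: a_k = 9, 72, 207, 336, 369, 312, 1131/5, 992/7, 471/7, …
ICs: h(0) = 9, h′(0) = 72.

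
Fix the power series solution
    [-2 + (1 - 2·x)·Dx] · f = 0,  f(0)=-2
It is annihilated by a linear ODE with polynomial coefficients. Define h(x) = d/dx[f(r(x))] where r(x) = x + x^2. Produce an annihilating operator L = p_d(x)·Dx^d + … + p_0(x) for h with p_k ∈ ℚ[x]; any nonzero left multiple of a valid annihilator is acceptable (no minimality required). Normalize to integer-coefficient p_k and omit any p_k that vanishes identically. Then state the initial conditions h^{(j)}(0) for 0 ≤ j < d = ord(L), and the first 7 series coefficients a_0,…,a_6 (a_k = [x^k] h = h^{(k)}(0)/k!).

L = (6 + 12·x + 12·x^2) + (-1 + 6·x^2 + 4·x^3)·Dx  (order 1).
h: a_k = -4, -24, -96, -352, -1200, -3936, -12544, …
ICs: h(0) = -4.

f: a_k = -2, -4, -8, -16, -32, -64, -128, …
Change of var in L_f (x↦r) gives L₀.
Differentiate: ansatz ord ≤ ord L₀ ⇒ L.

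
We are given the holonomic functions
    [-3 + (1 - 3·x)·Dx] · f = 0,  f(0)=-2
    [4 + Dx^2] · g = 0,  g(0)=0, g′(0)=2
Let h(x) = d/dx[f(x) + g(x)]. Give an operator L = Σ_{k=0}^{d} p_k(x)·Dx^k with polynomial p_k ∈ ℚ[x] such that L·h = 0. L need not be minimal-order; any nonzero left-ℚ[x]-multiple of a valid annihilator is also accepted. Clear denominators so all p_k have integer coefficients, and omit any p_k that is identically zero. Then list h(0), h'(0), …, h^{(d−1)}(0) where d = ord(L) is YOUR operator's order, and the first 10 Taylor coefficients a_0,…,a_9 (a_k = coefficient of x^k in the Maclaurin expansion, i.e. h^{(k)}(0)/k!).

L = (1344 - 288·x + 432·x^2) + (-116 + 396·x - 216·x^2 + 216·x^3)·Dx + (336 - 72·x + 108·x^2)·Dx^2 + (-29 + 99·x - 54·x^2 + 54·x^3)·Dx^3  (order 3).
h: a_k = -4, -36, -166, -648, -7286/3, -8748, -1377818/45, -104976, -111602606/315, -1180980, …
ICs: h(0) = -4, h′(0) = -36, h′′(0) = -332.

f: a_k = -2, -6, -18, -54, -162, -486, -1458, -4374, -13122, -39366, …
g: a_k = 0, 2, 0, -4/3, 0, 4/15, 0, -8/315, 0, 4/2835, …
L₀ := lclm(L_f,L_g); ord L₀ ≤ 1+2.
Differentiate: ansatz ord ≤ ord L₀ ⇒ L.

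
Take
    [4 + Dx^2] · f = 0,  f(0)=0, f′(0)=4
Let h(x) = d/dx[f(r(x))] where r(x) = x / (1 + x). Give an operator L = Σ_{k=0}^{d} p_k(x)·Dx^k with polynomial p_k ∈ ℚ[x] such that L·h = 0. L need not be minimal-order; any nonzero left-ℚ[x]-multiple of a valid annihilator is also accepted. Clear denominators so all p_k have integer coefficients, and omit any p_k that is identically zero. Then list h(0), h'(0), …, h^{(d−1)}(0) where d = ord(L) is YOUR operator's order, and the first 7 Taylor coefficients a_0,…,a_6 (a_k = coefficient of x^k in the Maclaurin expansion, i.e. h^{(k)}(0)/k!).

f: a_k = 0, 4, 0, -8/3, 0, 8/15, 0, …
Change of var in L_f (x↦r) gives L₀.
Derive L from L₀ (diff closure).
L = (10 + 12·x + 6·x^2) + (6 + 18·x + 18·x^2 + 6·x^3)·Dx + (1 + 4·x + 6·x^2 + 4·x^3 + x^4)·Dx^2  (order 2).
h: a_k = 4, -8, 4, 16, -172/3, 120, -8836/45, …
ICs: h(0) = 4, h′(0) = -8.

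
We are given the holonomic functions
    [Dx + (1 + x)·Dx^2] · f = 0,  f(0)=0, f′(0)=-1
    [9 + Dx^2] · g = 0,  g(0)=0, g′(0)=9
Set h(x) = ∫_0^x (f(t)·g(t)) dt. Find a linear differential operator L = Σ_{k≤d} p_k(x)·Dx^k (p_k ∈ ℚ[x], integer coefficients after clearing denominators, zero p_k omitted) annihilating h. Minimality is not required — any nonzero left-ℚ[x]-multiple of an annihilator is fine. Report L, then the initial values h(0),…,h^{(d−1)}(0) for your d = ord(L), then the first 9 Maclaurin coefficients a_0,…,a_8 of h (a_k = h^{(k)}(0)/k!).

L = (2493 + 10854·x + 17091·x^2 + 11664·x^3 + 2916·x^4)·Dx + (612 + 1908·x + 1944·x^2 + 648·x^3)·Dx^2 + (592 + 2484·x + 3834·x^2 + 2592·x^3 + 648·x^4)·Dx^3 + (68 + 212·x + 216·x^2 + 72·x^3)·Dx^4 + (35 + 142·x + 215·x^2 + 144·x^3 + 36·x^4)·Dx^5  (order 5).
h: a_k = 0, 0, 0, -3, 9/8, 21/10, -3/4, -27/56, 93/640, …
ICs: h(0) = 0, h′(0) = 0, h′′(0) = 0, h′′′(0) = -18, h′′′′(0) = 27.

f: a_k = 0, -1, 1/2, -1/3, 1/4, -1/5, 1/6, -1/7, 1/8, …
g: a_k = 0, 9, 0, -27/2, 0, 243/40, 0, -729/560, 0, …
Product ⇒ symmetric product L₀, ord ≤ 4.
∫: right-multiply L₀ by Dx.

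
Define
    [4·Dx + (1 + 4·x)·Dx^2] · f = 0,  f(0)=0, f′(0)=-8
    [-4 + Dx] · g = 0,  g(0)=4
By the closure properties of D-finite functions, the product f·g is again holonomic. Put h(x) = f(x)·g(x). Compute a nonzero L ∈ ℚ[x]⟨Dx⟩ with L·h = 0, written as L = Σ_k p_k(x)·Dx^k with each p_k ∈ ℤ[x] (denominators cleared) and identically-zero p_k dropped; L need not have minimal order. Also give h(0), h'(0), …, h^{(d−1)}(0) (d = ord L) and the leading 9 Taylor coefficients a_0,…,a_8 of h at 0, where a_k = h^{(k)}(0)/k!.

f: a_k = 0, -8, 16, -128/3, 128, -2048/5, 4096/3, -32768/7, 16384, …
g: a_k = 4, 16, 32, 128/3, 128/3, 512/15, 1024/45, 4096/315, 2048/315, …
h₀=f·g: eliminate ⇒ L₀, order ≤ 2·1.
L = 64·x + (-4 - 32·x)·Dx + (1 + 4·x)·Dx^2  (order 2).
h: a_k = 0, -32, -64, -512/3, 0, -3072/5, 14336/9, -376832/63, 950272/45, …
ICs: h(0) = 0, h′(0) = -32.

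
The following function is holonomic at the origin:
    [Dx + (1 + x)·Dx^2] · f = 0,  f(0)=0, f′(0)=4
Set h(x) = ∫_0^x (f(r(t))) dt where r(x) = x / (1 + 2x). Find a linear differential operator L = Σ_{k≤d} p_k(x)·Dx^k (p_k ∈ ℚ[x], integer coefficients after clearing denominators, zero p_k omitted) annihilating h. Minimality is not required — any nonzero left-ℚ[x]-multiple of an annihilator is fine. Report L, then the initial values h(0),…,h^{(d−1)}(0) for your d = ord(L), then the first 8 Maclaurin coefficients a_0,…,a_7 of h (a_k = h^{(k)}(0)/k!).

L = (5 + 12·x)·Dx^2 + (1 + 5·x + 6·x^2)·Dx^3  (order 3).
h: a_k = 0, 0, 2, -10/3, 19/3, -13, 422/15, -190/3, …
ICs: h(0) = 0, h′(0) = 0, h′′(0) = 4.

f: a_k = 0, 4, -2, 4/3, -1, 4/5, -2/3, 4/7, …
L₀ from L_f via x↦r, Dx↦r'^{-1}Dx.
Integrate: L := L₀·Dx.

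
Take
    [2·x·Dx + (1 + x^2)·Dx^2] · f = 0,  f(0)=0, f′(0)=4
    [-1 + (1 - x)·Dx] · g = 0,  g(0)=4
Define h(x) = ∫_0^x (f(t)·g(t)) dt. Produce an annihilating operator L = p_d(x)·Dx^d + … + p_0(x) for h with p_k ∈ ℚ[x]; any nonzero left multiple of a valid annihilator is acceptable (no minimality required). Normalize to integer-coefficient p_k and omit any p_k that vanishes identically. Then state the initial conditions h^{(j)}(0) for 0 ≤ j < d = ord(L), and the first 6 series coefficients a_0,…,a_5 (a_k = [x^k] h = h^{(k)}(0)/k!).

L = 2·x·Dx + (2 - 2·x + 4·x^2)·Dx^2 + (-1 + x - x^2 + x^3)·Dx^3  (order 3).
h: a_k = 0, 0, 8, 16/3, 8/3, 32/15, …
ICs: h(0) = 0, h′(0) = 0, h′′(0) = 16.

f: a_k = 0, 4, 0, -4/3, 0, 4/5, …
g: a_k = 4, 4, 4, 4, 4, 4, …
L₀ := L_f ⊗_s L_g (sym. prod.), ord ≤ 2.
h=∫h₀ ⇒ L = L₀·Dx.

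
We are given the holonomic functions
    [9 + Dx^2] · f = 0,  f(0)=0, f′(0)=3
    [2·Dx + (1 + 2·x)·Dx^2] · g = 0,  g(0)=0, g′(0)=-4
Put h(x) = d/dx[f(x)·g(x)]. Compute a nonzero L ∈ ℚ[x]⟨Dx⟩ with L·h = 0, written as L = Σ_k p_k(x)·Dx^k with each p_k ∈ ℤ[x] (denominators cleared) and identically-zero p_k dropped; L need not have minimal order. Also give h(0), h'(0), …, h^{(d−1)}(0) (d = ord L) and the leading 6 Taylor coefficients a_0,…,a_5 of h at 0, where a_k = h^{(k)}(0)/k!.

L = (-1890 - 5103·x + 24057·x^2 + 163296·x^3 + 344088·x^4 + 314928·x^5 + 104976·x^6) + (-297 + 1998·x + 19440·x^2 + 51840·x^3 + 58320·x^4 + 23328·x^5)·Dx + (-147 + 738·x + 11106·x^2 + 44064·x^3 + 80352·x^4 + 69984·x^5 + 23328·x^6)·Dx^2 + (-33 + 222·x + 2160·x^2 + 5760·x^3 + 6480·x^4 + 2592·x^5)·Dx^3 + (7 + 145·x + 937·x^2 + 2880·x^3 + 4680·x^4 + 3888·x^5 + 1296·x^6)·Dx^4  (order 4).
h: a_k = 0, -24, 36, 8, 30, -135, …
ICs: h(0) = 0, h′(0) = -24, h′′(0) = 72, h′′′(0) = 48.

f: a_k = 0, 3, 0, -9/2, 0, 81/40, …
g: a_k = 0, -4, 4, -16/3, 8, -64/5, …
Product ⇒ symmetric product L₀, ord ≤ 4.
h=h₀': d/dx-closure on L₀ ⇒ L.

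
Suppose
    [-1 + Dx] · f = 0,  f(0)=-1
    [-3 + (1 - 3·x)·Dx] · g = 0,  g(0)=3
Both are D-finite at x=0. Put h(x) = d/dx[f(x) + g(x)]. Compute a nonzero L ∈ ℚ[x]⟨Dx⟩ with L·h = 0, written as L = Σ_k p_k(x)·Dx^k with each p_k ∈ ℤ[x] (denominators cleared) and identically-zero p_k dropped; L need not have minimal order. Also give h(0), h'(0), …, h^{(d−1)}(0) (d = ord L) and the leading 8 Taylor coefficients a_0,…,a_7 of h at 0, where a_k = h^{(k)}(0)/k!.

L = (48 + 18·x) + (-53 - 6·x + 9·x^2)·Dx + (5 - 12·x - 9·x^2)·Dx^2  (order 2).
h: a_k = 8, 53, 485/2, 5831/6, 87479/24, 1574639/120, 33067439/720, 793618559/5040, …
ICs: h(0) = 8, h′(0) = 53.

f: a_k = -1, -1, -1/2, -1/6, -1/24, -1/120, -1/720, -1/5040, …
g: a_k = 3, 9, 27, 81, 243, 729, 2187, 6561, …
Weyl lclm of L_f,L_g ⇒ L₀ (ord ≤ 2).
Derive L from L₀ (diff closure).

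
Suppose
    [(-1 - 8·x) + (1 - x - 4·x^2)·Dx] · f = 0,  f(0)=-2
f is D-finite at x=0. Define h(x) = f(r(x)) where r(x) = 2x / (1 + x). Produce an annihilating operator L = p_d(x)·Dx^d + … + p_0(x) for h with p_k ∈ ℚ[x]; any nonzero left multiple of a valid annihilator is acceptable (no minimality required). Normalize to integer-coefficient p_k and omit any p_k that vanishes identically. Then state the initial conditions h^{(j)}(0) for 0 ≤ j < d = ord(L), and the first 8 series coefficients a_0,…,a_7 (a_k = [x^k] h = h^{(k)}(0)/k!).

L = (2 + 34·x) + (-1 - x + 17·x^2 + 17·x^3)·Dx  (order 1).
h: a_k = -2, -4, -36, -68, -612, -1156, -10404, -19652, …
ICs: h(0) = -2.

f: a_k = -2, -2, -10, -18, -58, -130, -362, -882, …
f∘r: x↦r, Dx↦Dx/r' in L_f ⇒ L₀.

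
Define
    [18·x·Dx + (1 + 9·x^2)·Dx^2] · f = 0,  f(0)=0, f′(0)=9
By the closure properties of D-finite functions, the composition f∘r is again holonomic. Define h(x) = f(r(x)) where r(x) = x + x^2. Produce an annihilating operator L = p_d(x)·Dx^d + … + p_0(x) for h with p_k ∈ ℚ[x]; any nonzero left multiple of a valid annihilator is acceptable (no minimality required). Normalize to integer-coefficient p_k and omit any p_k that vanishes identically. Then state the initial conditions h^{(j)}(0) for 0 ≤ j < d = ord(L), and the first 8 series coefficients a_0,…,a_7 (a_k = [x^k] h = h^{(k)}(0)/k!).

f: a_k = 0, 9, 0, -27, 0, 729/5, 0, -6561/7, …
Change of var in L_f (x↦r) gives L₀.
L = (-2 + 18·x + 72·x^2 + 108·x^3 + 54·x^4)·Dx + (1 + 2·x + 9·x^2 + 36·x^3 + 45·x^4 + 18·x^5)·Dx^2  (order 2).
h: a_k = 0, 9, 9, -27, -81, 324/5, 702, 3645/7, …
ICs: h(0) = 0, h′(0) = 9.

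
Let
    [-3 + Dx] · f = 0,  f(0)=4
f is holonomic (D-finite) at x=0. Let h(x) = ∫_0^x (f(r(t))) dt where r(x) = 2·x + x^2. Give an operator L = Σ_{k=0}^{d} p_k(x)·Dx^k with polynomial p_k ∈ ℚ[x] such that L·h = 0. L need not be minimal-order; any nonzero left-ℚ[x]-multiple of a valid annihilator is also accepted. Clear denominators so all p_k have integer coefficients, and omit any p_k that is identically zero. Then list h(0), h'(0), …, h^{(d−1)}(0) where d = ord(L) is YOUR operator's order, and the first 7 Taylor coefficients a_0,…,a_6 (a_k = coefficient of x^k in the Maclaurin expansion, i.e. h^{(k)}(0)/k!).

L = (-6 - 6·x)·Dx + Dx^2  (order 2).
h: a_k = 0, 4, 12, 28, 54, 90, 666/5, …
ICs: h(0) = 0, h′(0) = 4.

f: a_k = 4, 12, 18, 18, 27/2, 81/10, 81/20, …
h₀=f(r): pull back L_f along r ⇒ L₀.
h=∫₀ˣh₀: take L = L₀·Dx.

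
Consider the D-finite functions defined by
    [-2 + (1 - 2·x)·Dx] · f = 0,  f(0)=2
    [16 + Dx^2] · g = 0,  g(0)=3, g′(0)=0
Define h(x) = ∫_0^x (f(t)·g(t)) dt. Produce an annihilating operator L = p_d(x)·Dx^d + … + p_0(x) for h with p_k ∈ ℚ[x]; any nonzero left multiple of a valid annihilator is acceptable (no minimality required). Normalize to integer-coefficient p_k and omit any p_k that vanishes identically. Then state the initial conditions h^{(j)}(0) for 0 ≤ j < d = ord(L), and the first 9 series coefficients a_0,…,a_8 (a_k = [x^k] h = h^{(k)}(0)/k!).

f: a_k = 2, 4, 8, 16, 32, 64, 128, 256, 512, …
g: a_k = 3, 0, -24, 0, 32, 0, -256/15, 0, 512/105, …
Product ⇒ symmetric product L₀, ord ≤ 2.
h=∫₀ˣh₀: take L = L₀·Dx.
L = (-16 + 32·x)·Dx + 4·Dx^2 + (-1 + 2·x)·Dx^3  (order 3).
h: a_k = 0, 6, 6, -8, -12, -32/5, -32/3, -2432/105, -608/15, …
ICs: h(0) = 0, h′(0) = 6, h′′(0) = 12.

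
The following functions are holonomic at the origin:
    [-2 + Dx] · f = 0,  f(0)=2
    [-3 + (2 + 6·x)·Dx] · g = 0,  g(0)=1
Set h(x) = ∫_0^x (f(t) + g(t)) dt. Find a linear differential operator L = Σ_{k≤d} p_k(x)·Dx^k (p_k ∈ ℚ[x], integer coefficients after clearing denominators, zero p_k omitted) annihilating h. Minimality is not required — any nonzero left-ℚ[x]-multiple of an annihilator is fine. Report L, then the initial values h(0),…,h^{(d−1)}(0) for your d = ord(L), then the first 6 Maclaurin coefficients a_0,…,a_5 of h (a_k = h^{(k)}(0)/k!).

L = (42 + 72·x)·Dx + (-25 - 96·x - 144·x^2)·Dx^2 + (2 + 30·x + 72·x^2)·Dx^3  (order 3).
h: a_k = 0, 3, 11/4, 23/24, 209/192, -703/1920, …
ICs: h(0) = 0, h′(0) = 3, h′′(0) = 11/2.

f: a_k = 2, 4, 4, 8/3, 4/3, 8/15, …
g: a_k = 1, 3/2, -9/8, 27/16, -405/128, 1701/256, …
Sum ⇒ L₀ = lclm(L_f,L_g) in ℚ(x)⟨Dx⟩.
h=∫₀ˣh₀: take L = L₀·Dx.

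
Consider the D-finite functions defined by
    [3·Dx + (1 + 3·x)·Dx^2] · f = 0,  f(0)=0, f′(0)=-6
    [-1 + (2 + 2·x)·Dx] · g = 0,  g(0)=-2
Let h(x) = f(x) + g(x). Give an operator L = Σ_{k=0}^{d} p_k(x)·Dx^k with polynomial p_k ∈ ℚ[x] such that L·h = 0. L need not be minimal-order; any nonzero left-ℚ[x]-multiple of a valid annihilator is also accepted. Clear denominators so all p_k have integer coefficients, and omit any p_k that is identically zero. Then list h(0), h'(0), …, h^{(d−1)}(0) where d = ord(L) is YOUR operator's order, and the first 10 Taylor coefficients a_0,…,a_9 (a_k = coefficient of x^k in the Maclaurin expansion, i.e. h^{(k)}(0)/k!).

f: a_k = 0, -6, 9, -18, 81/2, -486/5, 243, -4374/7, 6561/4, -4374, …
g: a_k = -2, -1, 1/4, -1/8, 5/64, -7/128, 21/512, -33/1024, 429/16384, -715/32768, …
L₀ := lclm(L_f,L_g); ord L₀ ≤ 2+1.
L = (27 + 9·x)·Dx + (69 + 126·x + 45·x^2)·Dx^2 + (10 + 46·x + 54·x^2 + 18·x^3)·Dx^3  (order 3).
h: a_k = -2, -7, 37/4, -145/8, 2597/64, -62243/640, 124437/512, -4479207/7168, 26874285/16384, -143327947/32768, …
ICs: h(0) = -2, h′(0) = -7, h′′(0) = 37/2.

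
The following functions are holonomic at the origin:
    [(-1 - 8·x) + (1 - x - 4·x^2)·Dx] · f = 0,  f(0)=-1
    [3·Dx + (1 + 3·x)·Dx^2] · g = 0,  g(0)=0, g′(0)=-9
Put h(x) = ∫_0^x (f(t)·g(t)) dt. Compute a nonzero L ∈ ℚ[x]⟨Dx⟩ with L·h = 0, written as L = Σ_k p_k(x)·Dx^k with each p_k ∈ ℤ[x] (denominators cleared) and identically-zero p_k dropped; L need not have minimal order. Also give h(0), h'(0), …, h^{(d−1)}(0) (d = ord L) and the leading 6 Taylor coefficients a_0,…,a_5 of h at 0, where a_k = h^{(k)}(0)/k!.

f: a_k = -1, -1, -5, -9, -29, -65, …
g: a_k = 0, -9, 27/2, -27, 243/4, -729/5, …
f·g: L₀ = L_f ⊗_s L_g, ord ≤ 1·2.
Integrate: L := L₀·Dx.
L = (11 + 48·x)·Dx + (-1 + 25·x + 60·x^2)·Dx^2 + (-1 - 2·x + 7·x^2 + 12·x^3)·Dx^3  (order 3).
h: a_k = 0, 0, 9/2, -3/2, 117/8, -81/20, …
ICs: h(0) = 0, h′(0) = 0, h′′(0) = 9.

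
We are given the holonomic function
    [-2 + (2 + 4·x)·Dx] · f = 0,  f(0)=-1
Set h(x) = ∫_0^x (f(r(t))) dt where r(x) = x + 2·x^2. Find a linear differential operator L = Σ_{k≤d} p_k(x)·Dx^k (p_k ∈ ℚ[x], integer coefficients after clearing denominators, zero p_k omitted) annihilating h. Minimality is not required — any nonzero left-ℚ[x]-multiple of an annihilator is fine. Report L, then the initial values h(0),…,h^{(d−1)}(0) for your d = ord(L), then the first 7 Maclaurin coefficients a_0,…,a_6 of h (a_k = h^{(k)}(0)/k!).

L = (-1 - 4·x)·Dx + (1 + 2·x + 4·x^2)·Dx^2  (order 2).
h: a_k = 0, -1, -1/2, -1/2, 3/8, -3/40, -5/16, …
ICs: h(0) = 0, h′(0) = -1.

f: a_k = -1, -1, 1/2, -1/2, 5/8, -7/8, 21/16, …
L₀ from L_f via x↦r, Dx↦r'^{-1}Dx.
h=∫h₀ ⇒ L = L₀·Dx.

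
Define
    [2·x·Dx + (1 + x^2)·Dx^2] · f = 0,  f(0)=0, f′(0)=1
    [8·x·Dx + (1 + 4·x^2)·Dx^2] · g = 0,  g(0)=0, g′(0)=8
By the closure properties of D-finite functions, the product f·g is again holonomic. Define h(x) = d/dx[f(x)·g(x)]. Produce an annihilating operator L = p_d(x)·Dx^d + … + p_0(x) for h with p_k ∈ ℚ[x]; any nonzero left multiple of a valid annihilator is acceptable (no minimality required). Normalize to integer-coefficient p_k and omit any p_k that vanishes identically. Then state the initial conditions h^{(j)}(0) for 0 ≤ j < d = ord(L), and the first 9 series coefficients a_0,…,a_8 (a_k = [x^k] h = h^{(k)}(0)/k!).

L = (-96·x - 800·x^3 - 1024·x^5 + 640·x^7 + 1536·x^9) + (-20 - 412·x^2 - 1440·x^4 - 896·x^6 + 2240·x^8 + 2304·x^10)·Dx + (-40·x - 280·x^3 - 480·x^5 + 272·x^7 + 1280·x^9 + 768·x^11)·Dx^2 + (-1 - 10·x^2 - 29·x^4 + 116·x^8 + 160·x^10 + 64·x^12)·Dx^3  (order 3).
h: a_k = 0, 16, 0, -160/3, 0, 2768/15, 0, -14272/21, 0, …
ICs: h(0) = 0, h′(0) = 16, h′′(0) = 0.

f: a_k = 0, 1, 0, -1/3, 0, 1/5, 0, -1/7, 0, …
g: a_k = 0, 8, 0, -32/3, 0, 128/5, 0, -512/7, 0, …
Sym-product of L_f,L_g gives L₀ (≤ ord 4).
Differentiate: ansatz ord ≤ ord L₀ ⇒ L.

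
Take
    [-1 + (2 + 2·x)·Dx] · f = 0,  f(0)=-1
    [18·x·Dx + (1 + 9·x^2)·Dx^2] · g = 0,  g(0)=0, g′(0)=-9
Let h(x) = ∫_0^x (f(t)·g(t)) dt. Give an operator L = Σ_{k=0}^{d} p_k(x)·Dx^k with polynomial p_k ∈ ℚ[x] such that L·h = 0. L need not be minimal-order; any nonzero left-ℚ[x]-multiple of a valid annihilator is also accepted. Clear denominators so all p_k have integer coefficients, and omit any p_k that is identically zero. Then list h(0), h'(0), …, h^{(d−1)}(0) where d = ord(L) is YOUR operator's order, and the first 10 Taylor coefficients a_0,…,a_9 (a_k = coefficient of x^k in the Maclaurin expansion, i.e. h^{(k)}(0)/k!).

L = (3 - 36·x - 9·x^2)·Dx + (-4 + 68·x + 108·x^2 + 36·x^3)·Dx^2 + (4 + 8·x + 40·x^2 + 72·x^3 + 36·x^4)·Dx^3  (order 3).
h: a_k = 0, 0, 9/2, 3/2, -225/32, -207/80, 31749/1280, 91467/8960, -34214319/286720, -3664629/71680, …
ICs: h(0) = 0, h′(0) = 0, h′′(0) = 9.

f: a_k = -1, -1/2, 1/8, -1/16, 5/128, -7/256, 21/1024, -33/2048, 429/32768, -715/65536, …
g: a_k = 0, -9, 0, 27, 0, -729/5, 0, 6561/7, 0, -6561, …
f·g: L₀ = L_f ⊗_s L_g, ord ≤ 1·2.
h=∫₀ˣh₀: take L = L₀·Dx.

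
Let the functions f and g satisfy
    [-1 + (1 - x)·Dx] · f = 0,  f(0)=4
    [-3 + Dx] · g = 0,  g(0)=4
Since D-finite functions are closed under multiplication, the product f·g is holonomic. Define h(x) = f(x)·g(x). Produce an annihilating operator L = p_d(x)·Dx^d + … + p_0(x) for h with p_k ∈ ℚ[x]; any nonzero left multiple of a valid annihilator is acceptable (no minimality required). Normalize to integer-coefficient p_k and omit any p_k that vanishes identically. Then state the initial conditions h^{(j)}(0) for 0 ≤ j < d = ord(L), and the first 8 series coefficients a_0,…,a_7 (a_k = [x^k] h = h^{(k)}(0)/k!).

L = (4 - 3·x) + (-1 + x)·Dx  (order 1).
h: a_k = 16, 64, 136, 208, 262, 1472/5, 1553/5, 11114/35, …
ICs: h(0) = 16.

f: a_k = 4, 4, 4, 4, 4, 4, 4, 4, …
g: a_k = 4, 12, 18, 18, 27/2, 81/10, 81/20, 243/140, …
L₀ := L_f ⊗_s L_g (sym. prod.), ord ≤ 1.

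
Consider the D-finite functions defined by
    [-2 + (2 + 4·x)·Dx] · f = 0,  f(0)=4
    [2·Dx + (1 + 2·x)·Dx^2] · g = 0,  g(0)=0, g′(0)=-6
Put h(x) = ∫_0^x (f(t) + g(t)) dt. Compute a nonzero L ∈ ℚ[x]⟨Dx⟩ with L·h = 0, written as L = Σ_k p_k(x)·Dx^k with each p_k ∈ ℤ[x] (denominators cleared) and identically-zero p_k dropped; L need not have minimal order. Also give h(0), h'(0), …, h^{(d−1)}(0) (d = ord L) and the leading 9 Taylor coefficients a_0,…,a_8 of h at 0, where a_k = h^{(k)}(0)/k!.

f: a_k = 4, 4, -2, 2, -5/2, 7/2, -21/4, 33/4, -429/32, …
g: a_k = 0, -6, 6, -8, 12, -96/5, 32, -384/7, 96, …
Sum ⇒ L₀ = lclm(L_f,L_g) in ℚ(x)⟨Dx⟩.
∫: right-multiply L₀ by Dx.
L = 2·Dx^2 + (5 + 10·x)·Dx^3 + (1 + 4·x + 4·x^2)·Dx^4  (order 4).
h: a_k = 0, 4, -1, 4/3, -3/2, 19/10, -157/60, 107/28, -1305/224, …
ICs: h(0) = 0, h′(0) = 4, h′′(0) = -2, h′′′(0) = 8.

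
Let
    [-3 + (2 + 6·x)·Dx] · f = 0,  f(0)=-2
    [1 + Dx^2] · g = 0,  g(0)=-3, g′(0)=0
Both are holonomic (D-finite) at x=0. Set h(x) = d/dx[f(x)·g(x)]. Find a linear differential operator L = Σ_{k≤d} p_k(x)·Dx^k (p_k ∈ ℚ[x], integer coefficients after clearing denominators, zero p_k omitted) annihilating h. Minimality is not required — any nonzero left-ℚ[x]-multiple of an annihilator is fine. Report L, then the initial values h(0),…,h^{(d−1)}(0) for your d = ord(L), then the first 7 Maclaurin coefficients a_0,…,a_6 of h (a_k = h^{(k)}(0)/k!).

f: a_k = -2, -3, 9/4, -27/8, 405/64, -1701/128, 15309/512, …
g: a_k = -3, 0, 3/2, 0, -1/8, 0, 1/240, …
h₀=f·g: eliminate ⇒ L₀, order ≤ 1·2.
Derive L from L₀ (diff closure).
L = (133 + 2352·x + 4104·x^2 + 1728·x^3 + 1296·x^4) + (276 + 540·x - 1296·x^2 - 1296·x^3)·Dx + (124 + 840·x + 1836·x^2 + 1728·x^3 + 1296·x^4)·Dx^2  (order 2).
h: a_k = 9, -39/2, 135/8, -983/16, 22515/128, -618229/1280, 6878207/5120, …
ICs: h(0) = 9, h′(0) = -39/2.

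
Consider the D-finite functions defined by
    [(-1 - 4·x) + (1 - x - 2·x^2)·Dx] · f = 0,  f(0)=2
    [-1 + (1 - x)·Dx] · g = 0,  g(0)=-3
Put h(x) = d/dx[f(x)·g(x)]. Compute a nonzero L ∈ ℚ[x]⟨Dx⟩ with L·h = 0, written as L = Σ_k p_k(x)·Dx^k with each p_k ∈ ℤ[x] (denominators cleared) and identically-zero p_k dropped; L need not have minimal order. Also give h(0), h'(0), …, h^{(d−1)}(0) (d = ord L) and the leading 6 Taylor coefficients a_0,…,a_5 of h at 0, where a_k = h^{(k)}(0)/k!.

f: a_k = 2, 2, 6, 10, 22, 42, …
g: a_k = -3, -3, -3, -3, -3, -3, …
h₀=f·g: eliminate ⇒ L₀, order ≤ 1·1.
Derive L from L₀ (diff closure).
L = (5 - 9·x^2 - 16·x^3 + 24·x^4) + (-1 + x + 6·x^2 - 7·x^3 - 5·x^4 + 6·x^5)·Dx  (order 1).
h: a_k = -12, -60, -180, -504, -1260, -3060, …
ICs: h(0) = -12.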